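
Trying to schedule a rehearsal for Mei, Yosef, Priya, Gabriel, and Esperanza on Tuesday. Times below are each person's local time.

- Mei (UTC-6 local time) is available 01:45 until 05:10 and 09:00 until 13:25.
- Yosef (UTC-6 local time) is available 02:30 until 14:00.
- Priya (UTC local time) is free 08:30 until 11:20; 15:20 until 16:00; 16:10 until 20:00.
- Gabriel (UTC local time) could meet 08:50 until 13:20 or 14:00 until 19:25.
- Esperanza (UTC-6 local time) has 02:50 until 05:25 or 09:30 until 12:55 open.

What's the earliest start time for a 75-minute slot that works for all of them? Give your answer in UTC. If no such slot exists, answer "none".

Mei in UTC: 07:45-11:10, 15:00-19:25 (add 6h to convert from UTC-6).
Yosef in UTC: 08:30-20:00 (add 6h to convert from UTC-6).
Priya in UTC: 08:30-11:20, 15:20-16:00, 16:10-20:00.
Gabriel in UTC: 08:50-13:20, 14:00-19:25.
Esperanza in UTC: 08:50-11:25, 15:30-18:55 (add 6h to convert from UTC-6).
Mei ∩ Yosef: 08:30-11:10, 15:00-19:25.
Mei ∩ Yosef ∩ Priya: 08:30-11:10, 15:20-16:00, 16:10-19:25.
Mei ∩ Yosef ∩ Priya ∩ Gabriel: 08:50-11:10, 15:20-16:00, 16:10-19:25.
Mei ∩ Yosef ∩ Priya ∩ Gabriel ∩ Esperanza: 08:50-11:10, 15:30-16:00, 16:10-18:55.
The first common window of at least 75 minutes is 08:50-11:10, so the earliest start is 08:50.

08:50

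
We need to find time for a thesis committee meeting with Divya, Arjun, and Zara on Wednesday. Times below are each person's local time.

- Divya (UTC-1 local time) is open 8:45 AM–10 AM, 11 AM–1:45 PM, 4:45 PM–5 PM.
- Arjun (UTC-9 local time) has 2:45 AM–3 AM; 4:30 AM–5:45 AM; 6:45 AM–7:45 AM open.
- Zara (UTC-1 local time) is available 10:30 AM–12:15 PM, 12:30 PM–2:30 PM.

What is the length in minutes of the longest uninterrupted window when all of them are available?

75

Divya in UTC: 09:45-11:00, 12:00-14:45, 17:45-18:00 (add 1h to convert from UTC-1).
Arjun in UTC: 11:45-12:00, 13:30-14:45, 15:45-16:45 (add 9h to convert from UTC-9).
Zara in UTC: 11:30-13:15, 13:30-15:30 (add 1h to convert from UTC-1).
Divya ∩ Arjun: 13:30-14:45.
Divya ∩ Arjun ∩ Zara: 13:30-14:45.
The longest is 13:30-14:45 at 75 minutes.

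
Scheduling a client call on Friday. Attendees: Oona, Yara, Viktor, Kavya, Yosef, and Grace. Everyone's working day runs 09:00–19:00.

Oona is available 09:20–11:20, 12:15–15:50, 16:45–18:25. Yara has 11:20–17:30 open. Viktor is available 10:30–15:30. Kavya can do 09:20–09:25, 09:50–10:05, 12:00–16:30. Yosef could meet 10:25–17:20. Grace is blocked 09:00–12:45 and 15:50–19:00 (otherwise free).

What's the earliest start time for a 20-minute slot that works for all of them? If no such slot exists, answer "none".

Oona free: 09:20-11:20, 12:15-15:50, 16:45-18:25.
Yara free: 11:20-17:30.
Viktor free: 10:30-15:30.
Kavya free: 09:20-09:25, 09:50-10:05, 12:00-16:30.
Yosef free: 10:25-17:20.
Grace free: 12:45-15:50 (invert busy blocks within the working day).
Oona ∩ Yara: 12:15-15:50, 16:45-17:30.
Oona ∩ Yara ∩ Viktor: 12:15-15:30.
Oona ∩ Yara ∩ Viktor ∩ Kavya: 12:15-15:30.
Oona ∩ Yara ∩ Viktor ∩ Kavya ∩ Yosef: 12:15-15:30.
Oona ∩ Yara ∩ Viktor ∩ Kavya ∩ Yosef ∩ Grace: 12:45-15:30.
Those are the intersection windows.
The first common window of at least 20 minutes is 12:45-15:30, so the earliest start is 12:45.

12:45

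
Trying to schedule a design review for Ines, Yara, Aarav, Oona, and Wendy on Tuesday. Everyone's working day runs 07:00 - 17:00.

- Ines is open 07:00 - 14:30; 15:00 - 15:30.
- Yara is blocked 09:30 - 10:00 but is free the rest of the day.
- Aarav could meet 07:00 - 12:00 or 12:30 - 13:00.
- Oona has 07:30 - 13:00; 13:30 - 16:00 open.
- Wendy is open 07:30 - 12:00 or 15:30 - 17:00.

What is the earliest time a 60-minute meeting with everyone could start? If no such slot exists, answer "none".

07:30

Ines free: 07:00-14:30, 15:00-15:30.
Yara free: 07:00-09:30, 10:00-17:00 (invert busy blocks within the working day).
Aarav free: 07:00-12:00, 12:30-13:00.
Oona free: 07:30-13:00, 13:30-16:00.
Wendy free: 07:30-12:00, 15:30-17:00.
Ines ∩ Yara: 07:00-09:30, 10:00-14:30, 15:00-15:30.
Ines ∩ Yara ∩ Aarav: 07:00-09:30, 10:00-12:00, 12:30-13:00.
Ines ∩ Yara ∩ Aarav ∩ Oona: 07:30-09:30, 10:00-12:00, 12:30-13:00.
Ines ∩ Yara ∩ Aarav ∩ Oona ∩ Wendy: 07:30-09:30, 10:00-12:00.
So the common availability across everyone is 07:30-09:30, 10:00-12:00.
The first common window of at least 60 minutes is 07:30-09:30, so the earliest start is 07:30.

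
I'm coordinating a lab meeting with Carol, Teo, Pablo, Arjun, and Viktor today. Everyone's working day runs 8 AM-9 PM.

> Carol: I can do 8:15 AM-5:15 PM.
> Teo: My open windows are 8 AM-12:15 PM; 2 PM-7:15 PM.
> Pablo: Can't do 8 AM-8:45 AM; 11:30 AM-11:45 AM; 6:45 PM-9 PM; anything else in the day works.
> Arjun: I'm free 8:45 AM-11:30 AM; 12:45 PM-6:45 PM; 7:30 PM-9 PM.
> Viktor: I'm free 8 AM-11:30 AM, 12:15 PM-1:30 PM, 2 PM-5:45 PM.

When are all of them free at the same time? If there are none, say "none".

Carol free: 08:15-17:15.
Teo free: 08:00-12:15, 14:00-19:15.
Pablo free: 08:45-11:30, 11:45-18:45 (invert busy blocks within the working day).
Arjun free: 08:45-11:30, 12:45-18:45, 19:30-21:00.
Viktor free: 08:00-11:30, 12:15-13:30, 14:00-17:45.
Carol ∩ Teo: 08:15-12:15, 14:00-17:15.
Carol ∩ Teo ∩ Pablo: 08:45-11:30, 11:45-12:15, 14:00-17:15.
Carol ∩ Teo ∩ Pablo ∩ Arjun: 08:45-11:30, 14:00-17:15.
Carol ∩ Teo ∩ Pablo ∩ Arjun ∩ Viktor: 08:45-11:30, 14:00-17:15.
Those are the intersection windows.

08:45-11:30, 14:00-17:15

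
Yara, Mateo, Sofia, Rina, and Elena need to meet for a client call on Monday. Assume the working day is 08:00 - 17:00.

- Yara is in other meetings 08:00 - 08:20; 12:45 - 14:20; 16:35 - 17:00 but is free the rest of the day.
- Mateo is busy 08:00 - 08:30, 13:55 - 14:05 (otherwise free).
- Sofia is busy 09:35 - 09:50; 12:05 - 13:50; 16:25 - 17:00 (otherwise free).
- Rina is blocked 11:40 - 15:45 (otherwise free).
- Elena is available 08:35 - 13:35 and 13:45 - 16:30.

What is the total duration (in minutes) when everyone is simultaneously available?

Yara free: 08:20-12:45, 14:20-16:35 (invert busy blocks within the working day).
Mateo free: 08:30-13:55, 14:05-17:00 (invert busy blocks within the working day).
Sofia free: 08:00-09:35, 09:50-12:05, 13:50-16:25 (invert busy blocks within the working day).
Rina free: 08:00-11:40, 15:45-17:00 (invert busy blocks within the working day).
Elena free: 08:35-13:35, 13:45-16:30.
Yara ∩ Mateo: 08:30-12:45, 14:20-16:35.
Yara ∩ Mateo ∩ Sofia: 08:30-09:35, 09:50-12:05, 14:20-16:25.
Yara ∩ Mateo ∩ Sofia ∩ Rina: 08:30-09:35, 09:50-11:40, 15:45-16:25.
Yara ∩ Mateo ∩ Sofia ∩ Rina ∩ Elena: 08:35-09:35, 09:50-11:40, 15:45-16:25.
Summing the common windows: 60 + 110 + 40 = 210 minutes.

210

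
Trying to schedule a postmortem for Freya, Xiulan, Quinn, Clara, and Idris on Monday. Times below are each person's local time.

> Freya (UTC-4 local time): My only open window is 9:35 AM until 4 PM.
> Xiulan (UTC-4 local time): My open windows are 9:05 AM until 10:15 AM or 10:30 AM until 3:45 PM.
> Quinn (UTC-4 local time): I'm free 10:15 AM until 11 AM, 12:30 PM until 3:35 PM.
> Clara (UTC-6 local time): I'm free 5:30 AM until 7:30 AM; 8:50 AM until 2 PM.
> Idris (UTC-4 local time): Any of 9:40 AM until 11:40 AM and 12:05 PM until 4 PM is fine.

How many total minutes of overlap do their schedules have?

195

Freya in UTC: 13:35-20:00 (add 4h to convert from UTC-4).
Xiulan in UTC: 13:05-14:15, 14:30-19:45 (add 4h to convert from UTC-4).
Quinn in UTC: 14:15-15:00, 16:30-19:35 (add 4h to convert from UTC-4).
Clara in UTC: 11:30-13:30, 14:50-20:00 (add 6h to convert from UTC-6).
Idris in UTC: 13:40-15:40, 16:05-20:00 (add 4h to convert from UTC-4).
Freya ∩ Xiulan: 13:35-14:15, 14:30-19:45.
Freya ∩ Xiulan ∩ Quinn: 14:30-15:00, 16:30-19:35.
Freya ∩ Xiulan ∩ Quinn ∩ Clara: 14:50-15:00, 16:30-19:35.
Freya ∩ Xiulan ∩ Quinn ∩ Clara ∩ Idris: 14:50-15:00, 16:30-19:35.
Summing the common windows: 10 + 185 = 195 minutes.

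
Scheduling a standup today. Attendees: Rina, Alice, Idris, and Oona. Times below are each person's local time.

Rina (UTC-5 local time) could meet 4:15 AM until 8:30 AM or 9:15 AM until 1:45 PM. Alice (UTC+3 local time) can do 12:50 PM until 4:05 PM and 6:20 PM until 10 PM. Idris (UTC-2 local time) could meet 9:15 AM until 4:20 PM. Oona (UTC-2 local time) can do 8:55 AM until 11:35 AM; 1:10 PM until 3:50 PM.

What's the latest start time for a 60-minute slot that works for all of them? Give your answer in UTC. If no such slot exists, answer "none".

Rina in UTC: 09:15-13:30, 14:15-18:45 (add 5h to convert from UTC-5).
Alice in UTC: 09:50-13:05, 15:20-19:00 (subtract 3h to convert from UTC+3).
Idris in UTC: 11:15-18:20 (add 2h to convert from UTC-2).
Oona in UTC: 10:55-13:35, 15:10-17:50 (add 2h to convert from UTC-2).
Rina ∩ Alice: 09:50-13:05, 15:20-18:45.
Rina ∩ Alice ∩ Idris: 11:15-13:05, 15:20-18:20.
Rina ∩ Alice ∩ Idris ∩ Oona: 11:15-13:05, 15:20-17:50.
So the common availability across everyone is 11:15-13:05, 15:20-17:50.
The last common window of at least 60 minutes is 15:20-17:50; a 60-minute meeting can start as late as 16:50 and still end by 17:50.

16:50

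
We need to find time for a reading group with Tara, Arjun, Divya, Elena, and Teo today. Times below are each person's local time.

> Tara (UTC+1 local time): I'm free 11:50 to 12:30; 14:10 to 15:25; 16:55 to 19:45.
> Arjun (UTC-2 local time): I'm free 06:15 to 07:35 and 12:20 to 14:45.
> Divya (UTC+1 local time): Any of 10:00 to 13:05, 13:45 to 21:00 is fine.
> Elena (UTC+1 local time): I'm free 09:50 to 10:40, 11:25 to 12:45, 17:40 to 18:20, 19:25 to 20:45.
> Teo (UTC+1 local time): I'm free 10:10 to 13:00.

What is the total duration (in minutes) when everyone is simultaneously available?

0

Tara in UTC: 10:50-11:30, 13:10-14:25, 15:55-18:45 (subtract 1h to convert from UTC+1).
Arjun in UTC: 08:15-09:35, 14:20-16:45 (add 2h to convert from UTC-2).
Divya in UTC: 09:00-12:05, 12:45-20:00 (subtract 1h to convert from UTC+1).
Elena in UTC: 08:50-09:40, 10:25-11:45, 16:40-17:20, 18:25-19:45 (subtract 1h to convert from UTC+1).
Teo in UTC: 09:10-12:00 (subtract 1h to convert from UTC+1).
Tara ∩ Arjun: 14:20-14:25, 15:55-16:45.
Tara ∩ Arjun ∩ Divya: 14:20-14:25, 15:55-16:45.
Tara ∩ Arjun ∩ Divya ∩ Elena: 16:40-16:45.
Tara ∩ Arjun ∩ Divya ∩ Elena ∩ Teo: ∅.
There is no time when everyone is free.
There is no common window, so the total is 0 minutes.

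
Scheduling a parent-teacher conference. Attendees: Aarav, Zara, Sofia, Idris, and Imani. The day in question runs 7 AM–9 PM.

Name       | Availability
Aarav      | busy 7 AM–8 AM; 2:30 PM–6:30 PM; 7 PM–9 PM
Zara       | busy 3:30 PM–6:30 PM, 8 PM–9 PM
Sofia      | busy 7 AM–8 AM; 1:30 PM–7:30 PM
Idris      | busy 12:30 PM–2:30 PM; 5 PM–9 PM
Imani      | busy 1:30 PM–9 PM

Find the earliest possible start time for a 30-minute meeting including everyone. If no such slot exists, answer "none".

08:00

Aarav free: 08:00-14:30, 18:30-19:00 (invert busy blocks within the working day).
Zara free: 07:00-15:30, 18:30-20:00 (invert busy blocks within the working day).
Sofia free: 08:00-13:30, 19:30-21:00 (invert busy blocks within the working day).
Idris free: 07:00-12:30, 14:30-17:00 (invert busy blocks within the working day).
Imani free: 07:00-13:30 (invert busy blocks within the working day).
Aarav ∩ Zara: 08:00-14:30, 18:30-19:00.
Aarav ∩ Zara ∩ Sofia: 08:00-13:30.
Aarav ∩ Zara ∩ Sofia ∩ Idris: 08:00-12:30.
Aarav ∩ Zara ∩ Sofia ∩ Idris ∩ Imani: 08:00-12:30.
The first common window of at least 30 minutes is 08:00-12:30, so the earliest start is 08:00.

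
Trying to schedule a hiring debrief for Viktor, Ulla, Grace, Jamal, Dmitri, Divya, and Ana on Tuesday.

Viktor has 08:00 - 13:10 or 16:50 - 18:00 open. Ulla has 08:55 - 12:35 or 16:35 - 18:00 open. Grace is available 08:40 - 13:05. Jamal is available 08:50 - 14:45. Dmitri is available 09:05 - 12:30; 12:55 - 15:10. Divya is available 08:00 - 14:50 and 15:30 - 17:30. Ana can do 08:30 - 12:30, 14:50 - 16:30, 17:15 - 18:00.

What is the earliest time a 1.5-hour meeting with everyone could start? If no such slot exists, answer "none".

09:05

Viktor ∩ Ulla: 08:55-12:35, 16:50-18:00.
Viktor ∩ Ulla ∩ Grace: 08:55-12:35.
Viktor ∩ Ulla ∩ Grace ∩ Jamal: 08:55-12:35.
Viktor ∩ Ulla ∩ Grace ∩ Jamal ∩ Dmitri: 09:05-12:30.
Viktor ∩ Ulla ∩ Grace ∩ Jamal ∩ Dmitri ∩ Divya: 09:05-12:30.
Viktor ∩ Ulla ∩ Grace ∩ Jamal ∩ Dmitri ∩ Divya ∩ Ana: 09:05-12:30.
The first common window of at least 90 minutes is 09:05-12:30, so the earliest start is 09:05.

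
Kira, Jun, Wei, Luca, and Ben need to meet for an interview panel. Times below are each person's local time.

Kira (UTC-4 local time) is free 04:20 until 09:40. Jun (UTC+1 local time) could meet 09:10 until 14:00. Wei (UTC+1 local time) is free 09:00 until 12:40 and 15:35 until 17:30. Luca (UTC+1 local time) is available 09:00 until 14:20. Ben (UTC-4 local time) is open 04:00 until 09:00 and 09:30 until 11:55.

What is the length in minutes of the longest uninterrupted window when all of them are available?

200

Kira in UTC: 08:20-13:40 (add 4h to convert from UTC-4).
Jun in UTC: 08:10-13:00 (subtract 1h to convert from UTC+1).
Wei in UTC: 08:00-11:40, 14:35-16:30 (subtract 1h to convert from UTC+1).
Luca in UTC: 08:00-13:20 (subtract 1h to convert from UTC+1).
Ben in UTC: 08:00-13:00, 13:30-15:55 (add 4h to convert from UTC-4).
Kira ∩ Jun: 08:20-13:00.
Kira ∩ Jun ∩ Wei: 08:20-11:40.
Kira ∩ Jun ∩ Wei ∩ Luca: 08:20-11:40.
Kira ∩ Jun ∩ Wei ∩ Luca ∩ Ben: 08:20-11:40.
The longest is 08:20-11:40 at 200 minutes.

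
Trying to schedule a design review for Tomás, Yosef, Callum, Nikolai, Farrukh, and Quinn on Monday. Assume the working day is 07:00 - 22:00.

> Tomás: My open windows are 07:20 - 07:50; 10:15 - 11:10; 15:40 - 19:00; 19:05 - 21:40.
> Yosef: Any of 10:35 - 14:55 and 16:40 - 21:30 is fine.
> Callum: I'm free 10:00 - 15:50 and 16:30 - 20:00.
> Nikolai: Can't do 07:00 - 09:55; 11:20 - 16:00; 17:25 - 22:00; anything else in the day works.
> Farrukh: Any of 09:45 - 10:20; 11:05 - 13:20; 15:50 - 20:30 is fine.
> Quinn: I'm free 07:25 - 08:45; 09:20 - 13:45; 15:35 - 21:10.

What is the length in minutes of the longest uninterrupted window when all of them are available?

Tomás free: 07:20-07:50, 10:15-11:10, 15:40-19:00, 19:05-21:40.
Yosef free: 10:35-14:55, 16:40-21:30.
Callum free: 10:00-15:50, 16:30-20:00.
Nikolai free: 09:55-11:20, 16:00-17:25 (invert busy blocks within the working day).
Farrukh free: 09:45-10:20, 11:05-13:20, 15:50-20:30.
Quinn free: 07:25-08:45, 09:20-13:45, 15:35-21:10.
Tomás ∩ Yosef: 10:35-11:10, 16:40-19:00, 19:05-21:30.
Tomás ∩ Yosef ∩ Callum: 10:35-11:10, 16:40-19:00, 19:05-20:00.
Tomás ∩ Yosef ∩ Callum ∩ Nikolai: 10:35-11:10, 16:40-17:25.
Tomás ∩ Yosef ∩ Callum ∩ Nikolai ∩ Farrukh: 11:05-11:10, 16:40-17:25.
Tomás ∩ Yosef ∩ Callum ∩ Nikolai ∩ Farrukh ∩ Quinn: 11:05-11:10, 16:40-17:25.
So the common availability across everyone is 11:05-11:10, 16:40-17:25.
The longest is 16:40-17:25 at 45 minutes.

45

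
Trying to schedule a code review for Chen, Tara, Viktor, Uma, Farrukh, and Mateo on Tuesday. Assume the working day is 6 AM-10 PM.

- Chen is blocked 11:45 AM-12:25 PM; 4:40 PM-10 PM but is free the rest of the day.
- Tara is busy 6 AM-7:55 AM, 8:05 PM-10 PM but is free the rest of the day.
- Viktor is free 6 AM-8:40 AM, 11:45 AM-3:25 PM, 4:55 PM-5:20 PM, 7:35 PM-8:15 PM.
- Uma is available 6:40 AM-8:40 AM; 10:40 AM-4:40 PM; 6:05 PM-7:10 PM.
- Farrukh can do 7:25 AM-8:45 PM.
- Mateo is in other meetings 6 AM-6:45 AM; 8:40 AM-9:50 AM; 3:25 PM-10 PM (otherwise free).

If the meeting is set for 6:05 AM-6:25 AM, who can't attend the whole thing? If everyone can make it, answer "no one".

Farrukh, Mateo, Tara, Uma

Chen free: 06:00-11:45, 12:25-16:40 (invert busy blocks within the working day).
Tara free: 07:55-20:05 (invert busy blocks within the working day).
Viktor free: 06:00-08:40, 11:45-15:25, 16:55-17:20, 19:35-20:15.
Uma free: 06:40-08:40, 10:40-16:40, 18:05-19:10.
Farrukh free: 07:25-20:45.
Mateo free: 06:45-08:40, 09:50-15:25 (invert busy blocks within the working day).
Chen: free for 06:05-06:25. Tara: not fully free for 06:05-06:25. Viktor: free for 06:05-06:25. Uma: not fully free for 06:05-06:25. Farrukh: not fully free for 06:05-06:25. Mateo: not fully free for 06:05-06:25.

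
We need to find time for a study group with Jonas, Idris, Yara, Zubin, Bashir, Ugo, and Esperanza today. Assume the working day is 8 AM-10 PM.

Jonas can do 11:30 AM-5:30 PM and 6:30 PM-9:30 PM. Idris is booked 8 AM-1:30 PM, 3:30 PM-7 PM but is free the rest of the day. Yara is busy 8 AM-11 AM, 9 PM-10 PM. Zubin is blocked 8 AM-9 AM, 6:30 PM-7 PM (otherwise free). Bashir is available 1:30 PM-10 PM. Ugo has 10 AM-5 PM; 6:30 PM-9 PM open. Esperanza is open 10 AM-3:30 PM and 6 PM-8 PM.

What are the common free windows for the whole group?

13:30-15:30, 19:00-20:00

Jonas free: 11:30-17:30, 18:30-21:30.
Idris free: 13:30-15:30, 19:00-22:00 (invert busy blocks within the working day).
Yara free: 11:00-21:00 (invert busy blocks within the working day).
Zubin free: 09:00-18:30, 19:00-22:00 (invert busy blocks within the working day).
Bashir free: 13:30-22:00.
Ugo free: 10:00-17:00, 18:30-21:00.
Esperanza free: 10:00-15:30, 18:00-20:00.
Jonas ∩ Idris: 13:30-15:30, 19:00-21:30.
Jonas ∩ Idris ∩ Yara: 13:30-15:30, 19:00-21:00.
Jonas ∩ Idris ∩ Yara ∩ Zubin: 13:30-15:30, 19:00-21:00.
Jonas ∩ Idris ∩ Yara ∩ Zubin ∩ Bashir: 13:30-15:30, 19:00-21:00.
Jonas ∩ Idris ∩ Yara ∩ Zubin ∩ Bashir ∩ Ugo: 13:30-15:30, 19:00-21:00.
Jonas ∩ Idris ∩ Yara ∩ Zubin ∩ Bashir ∩ Ugo ∩ Esperanza: 13:30-15:30, 19:00-20:00.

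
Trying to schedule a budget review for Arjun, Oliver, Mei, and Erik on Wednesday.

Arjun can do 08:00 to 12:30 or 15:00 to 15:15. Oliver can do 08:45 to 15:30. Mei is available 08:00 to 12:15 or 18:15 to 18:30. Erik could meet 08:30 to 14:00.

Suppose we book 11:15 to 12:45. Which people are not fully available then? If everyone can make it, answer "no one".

Arjun: not fully free for 11:15-12:45. Oliver: free for 11:15-12:45. Mei: not fully free for 11:15-12:45. Erik: free for 11:15-12:45.

Arjun, Mei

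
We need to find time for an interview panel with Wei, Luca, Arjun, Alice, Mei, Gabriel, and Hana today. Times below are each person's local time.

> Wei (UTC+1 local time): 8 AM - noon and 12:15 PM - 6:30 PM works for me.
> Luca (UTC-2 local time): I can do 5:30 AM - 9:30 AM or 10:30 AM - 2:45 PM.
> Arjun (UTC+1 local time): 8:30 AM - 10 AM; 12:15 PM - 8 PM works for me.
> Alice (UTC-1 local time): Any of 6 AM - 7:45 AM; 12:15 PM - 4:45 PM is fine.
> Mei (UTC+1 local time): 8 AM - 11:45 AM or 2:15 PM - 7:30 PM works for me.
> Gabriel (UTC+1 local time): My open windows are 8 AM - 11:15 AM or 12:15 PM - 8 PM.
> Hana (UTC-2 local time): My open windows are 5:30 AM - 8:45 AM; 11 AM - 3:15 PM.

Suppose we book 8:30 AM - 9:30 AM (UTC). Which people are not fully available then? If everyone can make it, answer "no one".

Wei in UTC: 07:00-11:00, 11:15-17:30 (subtract 1h to convert from UTC+1).
Luca in UTC: 07:30-11:30, 12:30-16:45 (add 2h to convert from UTC-2).
Arjun in UTC: 07:30-09:00, 11:15-19:00 (subtract 1h to convert from UTC+1).
Alice in UTC: 07:00-08:45, 13:15-17:45 (add 1h to convert from UTC-1).
Mei in UTC: 07:00-10:45, 13:15-18:30 (subtract 1h to convert from UTC+1).
Gabriel in UTC: 07:00-10:15, 11:15-19:00 (subtract 1h to convert from UTC+1).
Hana in UTC: 07:30-10:45, 13:00-17:15 (add 2h to convert from UTC-2).
Wei: free for 08:30-09:30. Luca: free for 08:30-09:30. Arjun: not fully free for 08:30-09:30. Alice: not fully free for 08:30-09:30. Mei: free for 08:30-09:30. Gabriel: free for 08:30-09:30. Hana: free for 08:30-09:30.

Alice, Arjun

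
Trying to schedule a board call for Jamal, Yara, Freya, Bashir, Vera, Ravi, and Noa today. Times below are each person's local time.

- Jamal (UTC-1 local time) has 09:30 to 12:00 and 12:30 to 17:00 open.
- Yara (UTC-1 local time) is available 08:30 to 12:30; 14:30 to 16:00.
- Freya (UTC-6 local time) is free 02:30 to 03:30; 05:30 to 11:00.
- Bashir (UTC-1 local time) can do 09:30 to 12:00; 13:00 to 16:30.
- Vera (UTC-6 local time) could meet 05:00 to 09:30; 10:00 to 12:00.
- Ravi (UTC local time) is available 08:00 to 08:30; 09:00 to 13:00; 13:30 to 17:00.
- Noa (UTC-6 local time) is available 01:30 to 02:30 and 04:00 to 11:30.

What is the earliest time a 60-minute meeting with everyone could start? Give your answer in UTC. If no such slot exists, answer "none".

Jamal in UTC: 10:30-13:00, 13:30-18:00 (add 1h to convert from UTC-1).
Yara in UTC: 09:30-13:30, 15:30-17:00 (add 1h to convert from UTC-1).
Freya in UTC: 08:30-09:30, 11:30-17:00 (add 6h to convert from UTC-6).
Bashir in UTC: 10:30-13:00, 14:00-17:30 (add 1h to convert from UTC-1).
Vera in UTC: 11:00-15:30, 16:00-18:00 (add 6h to convert from UTC-6).
Ravi in UTC: 08:00-08:30, 09:00-13:00, 13:30-17:00.
Noa in UTC: 07:30-08:30, 10:00-17:30 (add 6h to convert from UTC-6).
Jamal ∩ Yara: 10:30-13:00, 15:30-17:00.
Jamal ∩ Yara ∩ Freya: 11:30-13:00, 15:30-17:00.
Jamal ∩ Yara ∩ Freya ∩ Bashir: 11:30-13:00, 15:30-17:00.
Jamal ∩ Yara ∩ Freya ∩ Bashir ∩ Vera: 11:30-13:00, 16:00-17:00.
Jamal ∩ Yara ∩ Freya ∩ Bashir ∩ Vera ∩ Ravi: 11:30-13:00, 16:00-17:00.
Jamal ∩ Yara ∩ Freya ∩ Bashir ∩ Vera ∩ Ravi ∩ Noa: 11:30-13:00, 16:00-17:00.
The first common window of at least 60 minutes is 11:30-13:00, so the earliest start is 11:30.

11:30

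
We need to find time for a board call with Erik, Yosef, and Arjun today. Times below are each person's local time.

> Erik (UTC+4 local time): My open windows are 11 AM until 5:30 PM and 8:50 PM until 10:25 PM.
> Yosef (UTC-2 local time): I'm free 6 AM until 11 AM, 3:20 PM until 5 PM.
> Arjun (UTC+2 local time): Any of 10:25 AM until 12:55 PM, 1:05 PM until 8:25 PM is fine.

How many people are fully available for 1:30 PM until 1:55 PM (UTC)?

Erik in UTC: 07:00-13:30, 16:50-18:25 (subtract 4h to convert from UTC+4).
Yosef in UTC: 08:00-13:00, 17:20-19:00 (add 2h to convert from UTC-2).
Arjun in UTC: 08:25-10:55, 11:05-18:25 (subtract 2h to convert from UTC+2).
Arjun can make the full 13:30-13:55 slot — that's 1.

1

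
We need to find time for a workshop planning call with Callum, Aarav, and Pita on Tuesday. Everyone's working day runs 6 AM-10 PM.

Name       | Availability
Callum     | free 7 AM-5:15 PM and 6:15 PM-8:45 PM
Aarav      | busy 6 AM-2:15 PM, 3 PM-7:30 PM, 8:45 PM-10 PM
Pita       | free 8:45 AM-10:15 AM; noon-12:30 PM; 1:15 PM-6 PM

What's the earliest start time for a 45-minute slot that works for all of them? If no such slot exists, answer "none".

14:15

Callum free: 07:00-17:15, 18:15-20:45.
Aarav free: 14:15-15:00, 19:30-20:45 (invert busy blocks within the working day).
Pita free: 08:45-10:15, 12:00-12:30, 13:15-18:00.
Callum ∩ Aarav: 14:15-15:00, 19:30-20:45.
Callum ∩ Aarav ∩ Pita: 14:15-15:00.
The first common window of at least 45 minutes is 14:15-15:00, so the earliest start is 14:15.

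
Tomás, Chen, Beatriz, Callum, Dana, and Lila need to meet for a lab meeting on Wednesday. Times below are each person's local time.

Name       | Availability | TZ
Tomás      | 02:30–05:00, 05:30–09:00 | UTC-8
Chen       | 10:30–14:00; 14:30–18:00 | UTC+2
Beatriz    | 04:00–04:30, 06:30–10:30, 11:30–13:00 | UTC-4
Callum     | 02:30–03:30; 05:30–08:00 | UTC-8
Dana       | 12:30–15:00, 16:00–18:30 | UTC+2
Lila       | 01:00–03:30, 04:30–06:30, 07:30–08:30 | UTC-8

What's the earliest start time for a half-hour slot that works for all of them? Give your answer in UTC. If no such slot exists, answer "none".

10:30

Tomás in UTC: 10:30-13:00, 13:30-17:00 (add 8h to convert from UTC-8).
Chen in UTC: 08:30-12:00, 12:30-16:00 (subtract 2h to convert from UTC+2).
Beatriz in UTC: 08:00-08:30, 10:30-14:30, 15:30-17:00 (add 4h to convert from UTC-4).
Callum in UTC: 10:30-11:30, 13:30-16:00 (add 8h to convert from UTC-8).
Dana in UTC: 10:30-13:00, 14:00-16:30 (subtract 2h to convert from UTC+2).
Lila in UTC: 09:00-11:30, 12:30-14:30, 15:30-16:30 (add 8h to convert from UTC-8).
Tomás ∩ Chen: 10:30-12:00, 12:30-13:00, 13:30-16:00.
Tomás ∩ Chen ∩ Beatriz: 10:30-12:00, 12:30-13:00, 13:30-14:30, 15:30-16:00.
Tomás ∩ Chen ∩ Beatriz ∩ Callum: 10:30-11:30, 13:30-14:30, 15:30-16:00.
Tomás ∩ Chen ∩ Beatriz ∩ Callum ∩ Dana: 10:30-11:30, 14:00-14:30, 15:30-16:00.
Tomás ∩ Chen ∩ Beatriz ∩ Callum ∩ Dana ∩ Lila: 10:30-11:30, 14:00-14:30, 15:30-16:00.
The first common window of at least 30 minutes is 10:30-11:30, so the earliest start is 10:30.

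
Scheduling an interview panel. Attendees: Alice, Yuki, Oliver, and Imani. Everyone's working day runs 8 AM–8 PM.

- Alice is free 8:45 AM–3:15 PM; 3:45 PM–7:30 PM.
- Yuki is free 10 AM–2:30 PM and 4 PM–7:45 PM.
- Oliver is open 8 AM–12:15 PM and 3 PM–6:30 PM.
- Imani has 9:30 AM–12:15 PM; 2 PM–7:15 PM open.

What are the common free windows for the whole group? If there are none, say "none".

10:00-12:15, 16:00-18:30

Alice ∩ Yuki: 10:00-14:30, 16:00-19:30.
Alice ∩ Yuki ∩ Oliver: 10:00-12:15, 16:00-18:30.
Alice ∩ Yuki ∩ Oliver ∩ Imani: 10:00-12:15, 16:00-18:30.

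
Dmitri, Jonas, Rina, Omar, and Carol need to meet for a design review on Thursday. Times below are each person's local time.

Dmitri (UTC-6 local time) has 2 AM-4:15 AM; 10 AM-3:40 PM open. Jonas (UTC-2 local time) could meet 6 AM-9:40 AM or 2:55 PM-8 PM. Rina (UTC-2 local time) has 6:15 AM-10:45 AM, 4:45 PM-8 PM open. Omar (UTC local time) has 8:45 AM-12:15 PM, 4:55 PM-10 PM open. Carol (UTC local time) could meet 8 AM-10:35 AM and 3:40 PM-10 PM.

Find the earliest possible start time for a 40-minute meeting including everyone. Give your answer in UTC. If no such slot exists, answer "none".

08:45

Dmitri in UTC: 08:00-10:15, 16:00-21:40 (add 6h to convert from UTC-6).
Jonas in UTC: 08:00-11:40, 16:55-22:00 (add 2h to convert from UTC-2).
Rina in UTC: 08:15-12:45, 18:45-22:00 (add 2h to convert from UTC-2).
Omar in UTC: 08:45-12:15, 16:55-22:00.
Carol in UTC: 08:00-10:35, 15:40-22:00.
Dmitri ∩ Jonas: 08:00-10:15, 16:55-21:40.
Dmitri ∩ Jonas ∩ Rina: 08:15-10:15, 18:45-21:40.
Dmitri ∩ Jonas ∩ Rina ∩ Omar: 08:45-10:15, 18:45-21:40.
Dmitri ∩ Jonas ∩ Rina ∩ Omar ∩ Carol: 08:45-10:15, 18:45-21:40.
The first common window of at least 40 minutes is 08:45-10:15, so the earliest start is 08:45.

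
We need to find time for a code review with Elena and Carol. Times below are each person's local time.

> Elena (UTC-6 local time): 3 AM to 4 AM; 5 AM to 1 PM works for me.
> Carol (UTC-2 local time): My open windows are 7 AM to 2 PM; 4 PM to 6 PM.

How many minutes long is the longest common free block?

Elena in UTC: 09:00-10:00, 11:00-19:00 (add 6h to convert from UTC-6).
Carol in UTC: 09:00-16:00, 18:00-20:00 (add 2h to convert from UTC-2).
Elena ∩ Carol: 09:00-10:00, 11:00-16:00, 18:00-19:00.
Those are the intersection windows.
The longest is 11:00-16:00 at 300 minutes.

300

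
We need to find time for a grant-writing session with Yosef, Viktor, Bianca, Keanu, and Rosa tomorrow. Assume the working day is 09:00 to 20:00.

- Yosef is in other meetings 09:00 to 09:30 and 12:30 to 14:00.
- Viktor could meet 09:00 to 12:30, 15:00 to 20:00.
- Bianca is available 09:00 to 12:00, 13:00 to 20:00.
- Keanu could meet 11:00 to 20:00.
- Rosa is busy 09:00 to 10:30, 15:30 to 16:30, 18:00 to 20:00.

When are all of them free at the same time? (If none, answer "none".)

Yosef free: 09:30-12:30, 14:00-20:00 (invert busy blocks within the working day).
Viktor free: 09:00-12:30, 15:00-20:00.
Bianca free: 09:00-12:00, 13:00-20:00.
Keanu free: 11:00-20:00.
Rosa free: 10:30-15:30, 16:30-18:00 (invert busy blocks within the working day).
Yosef ∩ Viktor: 09:30-12:30, 15:00-20:00.
Yosef ∩ Viktor ∩ Bianca: 09:30-12:00, 15:00-20:00.
Yosef ∩ Viktor ∩ Bianca ∩ Keanu: 11:00-12:00, 15:00-20:00.
Yosef ∩ Viktor ∩ Bianca ∩ Keanu ∩ Rosa: 11:00-12:00, 15:00-15:30, 16:30-18:00.
Those are the intersection windows.

11:00-12:00, 15:00-15:30, 16:30-18:00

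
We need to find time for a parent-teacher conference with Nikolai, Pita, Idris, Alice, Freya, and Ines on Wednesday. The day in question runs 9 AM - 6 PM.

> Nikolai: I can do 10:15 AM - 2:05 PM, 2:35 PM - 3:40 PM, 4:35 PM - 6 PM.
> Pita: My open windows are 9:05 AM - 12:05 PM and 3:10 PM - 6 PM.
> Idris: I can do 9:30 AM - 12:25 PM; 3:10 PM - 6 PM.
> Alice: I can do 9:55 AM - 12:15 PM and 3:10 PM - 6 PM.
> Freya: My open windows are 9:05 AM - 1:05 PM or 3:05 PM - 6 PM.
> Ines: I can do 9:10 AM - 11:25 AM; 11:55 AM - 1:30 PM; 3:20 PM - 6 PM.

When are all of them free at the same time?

Nikolai ∩ Pita: 10:15-12:05, 15:10-15:40, 16:35-18:00.
Nikolai ∩ Pita ∩ Idris: 10:15-12:05, 15:10-15:40, 16:35-18:00.
Nikolai ∩ Pita ∩ Idris ∩ Alice: 10:15-12:05, 15:10-15:40, 16:35-18:00.
Nikolai ∩ Pita ∩ Idris ∩ Alice ∩ Freya: 10:15-12:05, 15:10-15:40, 16:35-18:00.
Nikolai ∩ Pita ∩ Idris ∩ Alice ∩ Freya ∩ Ines: 10:15-11:25, 11:55-12:05, 15:20-15:40, 16:35-18:00.

10:15-11:25, 11:55-12:05, 15:20-15:40, 16:35-18:00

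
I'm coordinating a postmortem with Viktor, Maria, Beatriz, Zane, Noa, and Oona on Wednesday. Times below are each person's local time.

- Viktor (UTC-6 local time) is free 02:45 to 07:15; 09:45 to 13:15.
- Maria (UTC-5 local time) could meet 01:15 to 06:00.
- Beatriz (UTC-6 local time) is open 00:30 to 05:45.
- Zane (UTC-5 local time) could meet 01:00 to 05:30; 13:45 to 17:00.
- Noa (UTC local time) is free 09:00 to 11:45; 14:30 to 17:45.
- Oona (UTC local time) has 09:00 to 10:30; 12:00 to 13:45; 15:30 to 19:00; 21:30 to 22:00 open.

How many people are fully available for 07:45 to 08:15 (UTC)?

Viktor in UTC: 08:45-13:15, 15:45-19:15 (add 6h to convert from UTC-6).
Maria in UTC: 06:15-11:00 (add 5h to convert from UTC-5).
Beatriz in UTC: 06:30-11:45 (add 6h to convert from UTC-6).
Zane in UTC: 06:00-10:30, 18:45-22:00 (add 5h to convert from UTC-5).
Noa in UTC: 09:00-11:45, 14:30-17:45.
Oona in UTC: 09:00-10:30, 12:00-13:45, 15:30-19:00, 21:30-22:00.
Maria, Beatriz, and Zane can make the full 07:45-08:15 slot — that's 3.

3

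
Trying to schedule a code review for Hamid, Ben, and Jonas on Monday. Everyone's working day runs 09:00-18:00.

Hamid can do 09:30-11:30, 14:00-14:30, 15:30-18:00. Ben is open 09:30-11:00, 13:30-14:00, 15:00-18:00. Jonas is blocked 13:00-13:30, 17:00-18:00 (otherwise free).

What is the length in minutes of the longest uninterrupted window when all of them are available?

90

Hamid free: 09:30-11:30, 14:00-14:30, 15:30-18:00.
Ben free: 09:30-11:00, 13:30-14:00, 15:00-18:00.
Jonas free: 09:00-13:00, 13:30-17:00 (invert busy blocks within the working day).
Hamid ∩ Ben: 09:30-11:00, 15:30-18:00.
Hamid ∩ Ben ∩ Jonas: 09:30-11:00, 15:30-17:00.
The longest is 09:30-11:00 at 90 minutes.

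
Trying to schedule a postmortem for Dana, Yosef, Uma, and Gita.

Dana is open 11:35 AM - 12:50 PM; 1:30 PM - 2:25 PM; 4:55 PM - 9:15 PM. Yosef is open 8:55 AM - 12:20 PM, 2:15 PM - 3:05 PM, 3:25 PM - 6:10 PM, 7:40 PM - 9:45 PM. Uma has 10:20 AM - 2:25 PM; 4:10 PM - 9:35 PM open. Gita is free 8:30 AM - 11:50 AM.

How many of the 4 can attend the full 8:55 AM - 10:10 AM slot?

2

Yosef and Gita can make the full 08:55-10:10 slot — that's 2.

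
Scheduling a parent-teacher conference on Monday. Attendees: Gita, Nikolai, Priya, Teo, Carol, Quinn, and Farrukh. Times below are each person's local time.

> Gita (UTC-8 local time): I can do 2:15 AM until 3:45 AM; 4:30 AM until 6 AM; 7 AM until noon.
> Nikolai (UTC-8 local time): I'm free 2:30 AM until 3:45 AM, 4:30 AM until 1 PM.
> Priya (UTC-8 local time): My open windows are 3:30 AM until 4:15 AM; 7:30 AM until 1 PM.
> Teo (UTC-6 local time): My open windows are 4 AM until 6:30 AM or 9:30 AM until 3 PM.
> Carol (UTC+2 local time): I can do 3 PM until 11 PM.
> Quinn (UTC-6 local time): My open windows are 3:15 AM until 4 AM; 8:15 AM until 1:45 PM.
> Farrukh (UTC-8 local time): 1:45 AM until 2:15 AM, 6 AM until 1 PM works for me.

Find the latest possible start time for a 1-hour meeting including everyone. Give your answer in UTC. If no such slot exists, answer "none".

18:45

Gita in UTC: 10:15-11:45, 12:30-14:00, 15:00-20:00 (add 8h to convert from UTC-8).
Nikolai in UTC: 10:30-11:45, 12:30-21:00 (add 8h to convert from UTC-8).
Priya in UTC: 11:30-12:15, 15:30-21:00 (add 8h to convert from UTC-8).
Teo in UTC: 10:00-12:30, 15:30-21:00 (add 6h to convert from UTC-6).
Carol in UTC: 13:00-21:00 (subtract 2h to convert from UTC+2).
Quinn in UTC: 09:15-10:00, 14:15-19:45 (add 6h to convert from UTC-6).
Farrukh in UTC: 09:45-10:15, 14:00-21:00 (add 8h to convert from UTC-8).
Gita ∩ Nikolai: 10:30-11:45, 12:30-14:00, 15:00-20:00.
Gita ∩ Nikolai ∩ Priya: 11:30-11:45, 15:30-20:00.
Gita ∩ Nikolai ∩ Priya ∩ Teo: 11:30-11:45, 15:30-20:00.
Gita ∩ Nikolai ∩ Priya ∩ Teo ∩ Carol: 15:30-20:00.
Gita ∩ Nikolai ∩ Priya ∩ Teo ∩ Carol ∩ Quinn: 15:30-19:45.
Gita ∩ Nikolai ∩ Priya ∩ Teo ∩ Carol ∩ Quinn ∩ Farrukh: 15:30-19:45.
The last common window of at least 60 minutes is 15:30-19:45; a 60-minute meeting can start as late as 18:45 and still end by 19:45.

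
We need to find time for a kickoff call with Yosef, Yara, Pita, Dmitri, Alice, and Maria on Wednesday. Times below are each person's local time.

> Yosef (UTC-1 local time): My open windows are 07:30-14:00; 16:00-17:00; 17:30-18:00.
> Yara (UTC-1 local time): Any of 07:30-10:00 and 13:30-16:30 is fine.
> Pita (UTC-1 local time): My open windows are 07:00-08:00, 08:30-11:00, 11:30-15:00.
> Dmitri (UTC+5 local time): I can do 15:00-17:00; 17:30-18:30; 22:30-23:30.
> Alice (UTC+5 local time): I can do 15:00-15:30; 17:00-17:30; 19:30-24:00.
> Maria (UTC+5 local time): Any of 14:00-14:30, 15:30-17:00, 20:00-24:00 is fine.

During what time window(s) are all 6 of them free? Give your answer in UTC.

Yosef in UTC: 08:30-15:00, 17:00-18:00, 18:30-19:00 (add 1h to convert from UTC-1).
Yara in UTC: 08:30-11:00, 14:30-17:30 (add 1h to convert from UTC-1).
Pita in UTC: 08:00-09:00, 09:30-12:00, 12:30-16:00 (add 1h to convert from UTC-1).
Dmitri in UTC: 10:00-12:00, 12:30-13:30, 17:30-18:30 (subtract 5h to convert from UTC+5).
Alice in UTC: 10:00-10:30, 12:00-12:30, 14:30-19:00 (subtract 5h to convert from UTC+5).
Maria in UTC: 09:00-09:30, 10:30-12:00, 15:00-19:00 (subtract 5h to convert from UTC+5).
Yosef ∩ Yara: 08:30-11:00, 14:30-15:00, 17:00-17:30.
Yosef ∩ Yara ∩ Pita: 08:30-09:00, 09:30-11:00, 14:30-15:00.
Yosef ∩ Yara ∩ Pita ∩ Dmitri: 10:00-11:00.
Yosef ∩ Yara ∩ Pita ∩ Dmitri ∩ Alice: 10:00-10:30.
Yosef ∩ Yara ∩ Pita ∩ Dmitri ∩ Alice ∩ Maria: ∅.
There is no time when everyone is free.

none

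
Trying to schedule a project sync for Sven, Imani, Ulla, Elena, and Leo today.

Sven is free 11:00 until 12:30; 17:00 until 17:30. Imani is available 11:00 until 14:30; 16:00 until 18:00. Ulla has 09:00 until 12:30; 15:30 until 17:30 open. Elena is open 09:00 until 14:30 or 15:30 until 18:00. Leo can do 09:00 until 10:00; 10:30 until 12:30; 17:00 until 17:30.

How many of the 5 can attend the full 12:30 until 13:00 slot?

2

Imani and Elena can make the full 12:30-13:00 slot — that's 2.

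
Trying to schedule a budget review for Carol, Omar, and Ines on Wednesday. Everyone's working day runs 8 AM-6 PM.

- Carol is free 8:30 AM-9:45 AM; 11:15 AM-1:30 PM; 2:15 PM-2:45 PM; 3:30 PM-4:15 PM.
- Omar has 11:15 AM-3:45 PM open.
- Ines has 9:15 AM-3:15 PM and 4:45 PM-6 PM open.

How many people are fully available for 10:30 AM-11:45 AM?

1

Ines can make the full 10:30-11:45 slot — that's 1.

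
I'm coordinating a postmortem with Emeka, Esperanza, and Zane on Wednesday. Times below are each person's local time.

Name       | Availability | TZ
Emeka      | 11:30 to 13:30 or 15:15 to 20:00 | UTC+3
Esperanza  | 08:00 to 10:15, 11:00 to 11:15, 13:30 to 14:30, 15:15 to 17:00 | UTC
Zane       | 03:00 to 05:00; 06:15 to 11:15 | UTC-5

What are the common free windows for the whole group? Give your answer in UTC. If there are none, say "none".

Emeka in UTC: 08:30-10:30, 12:15-17:00 (subtract 3h to convert from UTC+3).
Esperanza in UTC: 08:00-10:15, 11:00-11:15, 13:30-14:30, 15:15-17:00.
Zane in UTC: 08:00-10:00, 11:15-16:15 (add 5h to convert from UTC-5).
Emeka ∩ Esperanza: 08:30-10:15, 13:30-14:30, 15:15-17:00.
Emeka ∩ Esperanza ∩ Zane: 08:30-10:00, 13:30-14:30, 15:15-16:15.
So the common availability across everyone is 08:30-10:00, 13:30-14:30, 15:15-16:15.

08:30-10:00, 13:30-14:30, 15:15-16:15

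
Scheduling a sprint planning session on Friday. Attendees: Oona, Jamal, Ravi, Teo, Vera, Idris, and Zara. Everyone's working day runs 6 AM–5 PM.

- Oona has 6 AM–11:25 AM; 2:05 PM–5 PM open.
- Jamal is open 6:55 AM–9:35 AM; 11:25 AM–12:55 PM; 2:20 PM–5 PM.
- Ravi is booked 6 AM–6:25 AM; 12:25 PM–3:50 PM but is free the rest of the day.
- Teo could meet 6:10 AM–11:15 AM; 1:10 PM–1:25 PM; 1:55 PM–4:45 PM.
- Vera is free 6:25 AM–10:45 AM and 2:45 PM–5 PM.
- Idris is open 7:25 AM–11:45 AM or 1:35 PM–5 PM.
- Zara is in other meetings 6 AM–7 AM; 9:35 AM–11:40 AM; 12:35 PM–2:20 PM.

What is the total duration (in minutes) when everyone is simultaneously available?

Oona free: 06:00-11:25, 14:05-17:00.
Jamal free: 06:55-09:35, 11:25-12:55, 14:20-17:00.
Ravi free: 06:25-12:25, 15:50-17:00 (invert busy blocks within the working day).
Teo free: 06:10-11:15, 13:10-13:25, 13:55-16:45.
Vera free: 06:25-10:45, 14:45-17:00.
Idris free: 07:25-11:45, 13:35-17:00.
Zara free: 07:00-09:35, 11:40-12:35, 14:20-17:00 (invert busy blocks within the working day).
Oona ∩ Jamal: 06:55-09:35, 14:20-17:00.
Oona ∩ Jamal ∩ Ravi: 06:55-09:35, 15:50-17:00.
Oona ∩ Jamal ∩ Ravi ∩ Teo: 06:55-09:35, 15:50-16:45.
Oona ∩ Jamal ∩ Ravi ∩ Teo ∩ Vera: 06:55-09:35, 15:50-16:45.
Oona ∩ Jamal ∩ Ravi ∩ Teo ∩ Vera ∩ Idris: 07:25-09:35, 15:50-16:45.
Oona ∩ Jamal ∩ Ravi ∩ Teo ∩ Vera ∩ Idris ∩ Zara: 07:25-09:35, 15:50-16:45.
Summing the common windows: 130 + 55 = 185 minutes.

185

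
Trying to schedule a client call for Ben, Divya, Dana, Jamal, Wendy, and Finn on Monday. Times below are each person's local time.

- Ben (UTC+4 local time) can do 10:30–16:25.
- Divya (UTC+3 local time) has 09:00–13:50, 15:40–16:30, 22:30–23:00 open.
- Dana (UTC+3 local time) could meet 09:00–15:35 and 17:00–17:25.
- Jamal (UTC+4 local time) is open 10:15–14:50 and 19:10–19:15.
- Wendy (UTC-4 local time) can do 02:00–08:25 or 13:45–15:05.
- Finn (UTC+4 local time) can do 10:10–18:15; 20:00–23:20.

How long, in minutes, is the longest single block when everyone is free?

Ben in UTC: 06:30-12:25 (subtract 4h to convert from UTC+4).
Divya in UTC: 06:00-10:50, 12:40-13:30, 19:30-20:00 (subtract 3h to convert from UTC+3).
Dana in UTC: 06:00-12:35, 14:00-14:25 (subtract 3h to convert from UTC+3).
Jamal in UTC: 06:15-10:50, 15:10-15:15 (subtract 4h to convert from UTC+4).
Wendy in UTC: 06:00-12:25, 17:45-19:05 (add 4h to convert from UTC-4).
Finn in UTC: 06:10-14:15, 16:00-19:20 (subtract 4h to convert from UTC+4).
Ben ∩ Divya: 06:30-10:50.
Ben ∩ Divya ∩ Dana: 06:30-10:50.
Ben ∩ Divya ∩ Dana ∩ Jamal: 06:30-10:50.
Ben ∩ Divya ∩ Dana ∩ Jamal ∩ Wendy: 06:30-10:50.
Ben ∩ Divya ∩ Dana ∩ Jamal ∩ Wendy ∩ Finn: 06:30-10:50.
The longest is 06:30-10:50 at 260 minutes.

260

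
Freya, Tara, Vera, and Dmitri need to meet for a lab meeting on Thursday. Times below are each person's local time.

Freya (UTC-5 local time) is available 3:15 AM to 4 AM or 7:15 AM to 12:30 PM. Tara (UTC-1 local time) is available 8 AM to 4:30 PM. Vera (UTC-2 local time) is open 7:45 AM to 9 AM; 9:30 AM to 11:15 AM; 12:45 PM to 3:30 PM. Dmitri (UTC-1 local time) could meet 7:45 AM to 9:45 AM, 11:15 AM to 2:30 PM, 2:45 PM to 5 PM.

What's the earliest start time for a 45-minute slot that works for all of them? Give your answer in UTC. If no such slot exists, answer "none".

12:15

Freya in UTC: 08:15-09:00, 12:15-17:30 (add 5h to convert from UTC-5).
Tara in UTC: 09:00-17:30 (add 1h to convert from UTC-1).
Vera in UTC: 09:45-11:00, 11:30-13:15, 14:45-17:30 (add 2h to convert from UTC-2).
Dmitri in UTC: 08:45-10:45, 12:15-15:30, 15:45-18:00 (add 1h to convert from UTC-1).
Freya ∩ Tara: 12:15-17:30.
Freya ∩ Tara ∩ Vera: 12:15-13:15, 14:45-17:30.
Freya ∩ Tara ∩ Vera ∩ Dmitri: 12:15-13:15, 14:45-15:30, 15:45-17:30.
Those are the intersection windows.
The first common window of at least 45 minutes is 12:15-13:15, so the earliest start is 12:15.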